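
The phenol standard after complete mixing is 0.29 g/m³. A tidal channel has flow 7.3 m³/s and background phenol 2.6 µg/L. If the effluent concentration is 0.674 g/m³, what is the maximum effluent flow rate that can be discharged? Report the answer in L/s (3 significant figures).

2.6 µg/L = 0.0026 mg/L.
Mass balance at complete mixing: C_std·(Q_w + Q_r) = Q_w·C_e + Q_r·C_b.
Rearranging, Q_w = Q_r·(C_std − C_b)/(C_e − C_std) = 7.3·(0.29 − 0.0026) / (0.674 − 0.29) = 5.464 m³/s.
= 5464 L/s.

5460 L/s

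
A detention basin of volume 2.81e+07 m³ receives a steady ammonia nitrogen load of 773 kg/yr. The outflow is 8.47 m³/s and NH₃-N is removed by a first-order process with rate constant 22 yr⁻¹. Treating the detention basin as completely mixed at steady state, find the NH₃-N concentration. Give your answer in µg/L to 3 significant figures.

Outflow Q = 8.47 m³/s × 3.156e+07 s/yr = 2.673e+08 m³/yr.
Steady-state CSTR mass balance: W = Q·C + k·V·C, so C = W/(Q + kV).
Q + kV = 2.673e+08 + 22·2.81e+07 = 8.855e+08 m³/yr.
C = 773/8.855e+08 = 8.73e-07 kg/m³ = 0.000873 mg/L = 0.873 µg/L.

0.873 µg/L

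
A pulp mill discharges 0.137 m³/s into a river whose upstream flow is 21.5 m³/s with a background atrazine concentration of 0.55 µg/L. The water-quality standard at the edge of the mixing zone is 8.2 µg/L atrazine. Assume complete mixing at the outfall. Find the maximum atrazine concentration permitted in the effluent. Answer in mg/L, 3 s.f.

1.21 mg/L

0.55 µg/L = 0.00055 mg/L.
8.2 µg/L = 0.0082 mg/L.
Mass balance: 0.0082·21.64 = 0.137·Cₑ + 21.5·0.00055.
Cₑ = (0.1774 − 0.01183) / 0.137 = 1.209 mg/L.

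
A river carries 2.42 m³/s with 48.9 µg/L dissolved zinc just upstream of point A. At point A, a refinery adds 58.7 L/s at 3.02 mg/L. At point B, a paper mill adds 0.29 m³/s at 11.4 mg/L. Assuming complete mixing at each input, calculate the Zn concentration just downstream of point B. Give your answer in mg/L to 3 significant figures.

48.9 µg/L = 0.0489 mg/L.
58.7 L/s = 0.0587 m³/s.
After input A: C = (2.42·0.0489 + 0.0587·3.02) / 2.479 = 0.1193 mg/L.
After input B: C = (2.479·0.1193 + 0.29·11.4) / 2.769 = 1.301 mg/L.

1.30 mg/L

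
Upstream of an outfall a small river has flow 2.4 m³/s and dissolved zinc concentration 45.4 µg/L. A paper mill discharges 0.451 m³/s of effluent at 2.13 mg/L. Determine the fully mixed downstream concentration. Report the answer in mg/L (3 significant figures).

0.375 mg/L

45.4 µg/L = 0.0454 mg/L.
Conservation of mass across the mixing zone: C = (0.451·2.13 + 2.4·0.0454) / (0.451 + 2.4) = 1.07/2.851 = 0.3752 mg/L.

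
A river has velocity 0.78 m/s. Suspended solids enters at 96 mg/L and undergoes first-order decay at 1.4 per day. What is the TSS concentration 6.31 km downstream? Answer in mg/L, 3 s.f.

Travel time t = 6.31 km / 0.78 m/s = 6310/0.78 = 8090 s = 0.09363 d.
First-order decay: C = 96·exp(−1.4·0.09363) = 96·0.8771 = 84.21 mg/L.

84.2 mg/L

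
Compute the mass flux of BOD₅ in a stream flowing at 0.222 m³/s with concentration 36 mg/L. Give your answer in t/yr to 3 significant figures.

252 t/yr

Mass flux = Q·C = 0.222 m³/s × 36 g/m³ = 7.992 g/s.
= 7.992 g/s × 31.56 = 252.2 t/yr.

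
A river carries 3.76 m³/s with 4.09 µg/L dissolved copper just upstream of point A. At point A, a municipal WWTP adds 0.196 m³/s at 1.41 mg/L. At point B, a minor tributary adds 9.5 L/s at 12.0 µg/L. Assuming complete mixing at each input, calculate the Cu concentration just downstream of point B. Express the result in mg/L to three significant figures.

4.09 µg/L = 0.00409 mg/L.
After input A: C = (3.76·0.00409 + 0.196·1.41) / 3.956 = 0.07375 mg/L.
9.5 L/s = 0.0095 m³/s.
12.0 µg/L = 0.012 mg/L.
After input B: C = (3.956·0.07375 + 0.0095·0.012) / 3.966 = 0.0736 mg/L.

0.0736 mg/L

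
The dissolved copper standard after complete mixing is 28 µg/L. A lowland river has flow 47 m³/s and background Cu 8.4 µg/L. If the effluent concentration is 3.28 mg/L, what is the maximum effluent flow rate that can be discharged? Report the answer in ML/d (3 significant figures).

8.4 µg/L = 0.0084 mg/L.
28 µg/L = 0.028 mg/L.
Mass balance at complete mixing: C_std·(Q_w + Q_r) = Q_w·C_e + Q_r·C_b.
Rearranging, Q_w = Q_r·(C_std − C_b)/(C_e − C_std) = 47·(0.028 − 0.0084) / (3.28 − 0.028) = 0.2833 m³/s.
= 24.47 ML/d.

24.5 ML/d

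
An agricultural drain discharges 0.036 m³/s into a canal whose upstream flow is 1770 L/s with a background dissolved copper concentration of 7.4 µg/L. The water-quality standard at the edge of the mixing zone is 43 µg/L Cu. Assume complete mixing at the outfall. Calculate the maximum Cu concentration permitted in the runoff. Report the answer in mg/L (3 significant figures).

1770 L/s = 1.77 m³/s.
7.4 µg/L = 0.0074 mg/L.
43 µg/L = 0.043 mg/L.
Mass balance: 0.043·1.806 = 0.036·Cₑ + 1.77·0.0074.
Cₑ = (0.07766 − 0.0131) / 0.036 = 1.793 mg/L.

1.79 mg/L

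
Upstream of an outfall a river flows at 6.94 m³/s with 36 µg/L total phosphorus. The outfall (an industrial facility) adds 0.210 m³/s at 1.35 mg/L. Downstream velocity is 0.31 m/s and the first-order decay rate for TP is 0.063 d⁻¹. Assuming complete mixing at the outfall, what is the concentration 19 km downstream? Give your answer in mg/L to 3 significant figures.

36 µg/L = 0.036 mg/L.
After complete mixing, C₀ = (0.21·1.35 + 6.94·0.036) / 7.15 = 0.07459 mg/L.
Travel time t = 1.9e+04 m / 0.31 m/s = 6.129e+04 s = 0.7094 d.
C = 0.07459·exp(−0.063·0.7094) = 0.07459·0.9563 = 0.07133 mg/L.

0.0713 mg/L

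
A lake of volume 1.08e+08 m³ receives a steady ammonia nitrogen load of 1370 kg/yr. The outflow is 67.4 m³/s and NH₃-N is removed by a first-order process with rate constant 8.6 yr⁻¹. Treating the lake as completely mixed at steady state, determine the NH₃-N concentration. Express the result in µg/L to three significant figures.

Outflow Q = 67.4 m³/s × 3.156e+07 s/yr = 2.127e+09 m³/yr.
Steady-state CSTR mass balance: W = Q·C + k·V·C, so C = W/(Q + kV).
Q + kV = 2.127e+09 + 8.6·1.08e+08 = 3.056e+09 m³/yr.
C = 1370/3.056e+09 = 4.483e-07 kg/m³ = 0.0004483 mg/L = 0.4483 µg/L.

0.448 µg/L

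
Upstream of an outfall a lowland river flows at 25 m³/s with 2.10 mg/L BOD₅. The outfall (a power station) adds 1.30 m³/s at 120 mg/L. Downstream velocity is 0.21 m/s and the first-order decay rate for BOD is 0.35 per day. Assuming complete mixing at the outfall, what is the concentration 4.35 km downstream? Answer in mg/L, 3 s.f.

After complete mixing, C₀ = (1.3·120 + 25·2.1) / 26.3 = 7.928 mg/L.
Travel time t = 4350 m / 0.21 m/s = 2.071e+04 s = 0.2397 d.
C = 7.928·exp(−0.35·0.2397) = 7.928·0.9195 = 7.29 mg/L.

7.29 mg/L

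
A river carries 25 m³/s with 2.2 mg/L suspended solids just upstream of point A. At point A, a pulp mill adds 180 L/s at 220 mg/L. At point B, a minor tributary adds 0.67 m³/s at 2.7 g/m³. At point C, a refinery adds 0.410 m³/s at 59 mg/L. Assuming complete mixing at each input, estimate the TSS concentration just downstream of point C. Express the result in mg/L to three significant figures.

180 L/s = 0.18 m³/s.
After input A: C = (25·2.2 + 0.18·220) / 25.18 = 3.757 mg/L.
After input B: C = (25.18·3.757 + 0.67·2.7) / 25.85 = 3.73 mg/L.
After input C: C = (25.85·3.73 + 0.41·59) / 26.26 = 4.592 mg/L.

4.59 mg/L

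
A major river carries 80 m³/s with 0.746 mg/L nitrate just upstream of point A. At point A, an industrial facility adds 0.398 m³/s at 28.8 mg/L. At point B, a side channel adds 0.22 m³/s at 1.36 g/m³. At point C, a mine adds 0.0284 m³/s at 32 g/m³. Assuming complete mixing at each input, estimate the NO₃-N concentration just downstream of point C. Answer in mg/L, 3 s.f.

After input A: C = (80·0.746 + 0.398·28.8) / 80.4 = 0.8849 mg/L.
After input B: C = (80.4·0.8849 + 0.22·1.36) / 80.62 = 0.8862 mg/L.
After input C: C = (80.62·0.8862 + 0.0284·32) / 80.65 = 0.8971 mg/L.

0.897 mg/L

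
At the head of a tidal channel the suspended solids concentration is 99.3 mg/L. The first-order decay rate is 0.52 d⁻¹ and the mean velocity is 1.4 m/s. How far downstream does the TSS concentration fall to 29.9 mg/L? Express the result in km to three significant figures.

279 km

From C = C₀·e^(−kt), t = ln(C₀/C)/k = ln(99.3/29.9)/0.52 = 1.2/0.52 = 2.308 d.
Distance = v·t = 1.4 m/s × 1.994e+05 s = 2.792e+05 m = 279.2 km.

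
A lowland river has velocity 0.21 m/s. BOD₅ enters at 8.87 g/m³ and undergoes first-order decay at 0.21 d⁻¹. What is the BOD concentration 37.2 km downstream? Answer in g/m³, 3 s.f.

5.77 g/m³

Travel time t = 37.2 km / 0.21 m/s = 3.72e+04/0.21 = 1.771e+05 s = 2.05 d.
First-order decay: C = 8.87·exp(−0.21·2.05) = 8.87·0.6501 = 5.767 g/m³.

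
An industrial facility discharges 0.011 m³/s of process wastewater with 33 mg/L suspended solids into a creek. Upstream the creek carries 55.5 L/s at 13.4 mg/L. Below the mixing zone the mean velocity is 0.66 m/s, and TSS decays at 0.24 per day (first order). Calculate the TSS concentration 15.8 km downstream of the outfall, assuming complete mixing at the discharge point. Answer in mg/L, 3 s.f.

15.6 mg/L

55.5 L/s = 0.0555 m³/s.
After complete mixing, C₀ = (0.011·33 + 0.0555·13.4) / 0.0665 = 16.64 mg/L.
Travel time t = 1.58e+04 m / 0.66 m/s = 2.394e+04 s = 0.2771 d.
C = 16.64·exp(−0.24·0.2771) = 16.64·0.9357 = 15.57 mg/L.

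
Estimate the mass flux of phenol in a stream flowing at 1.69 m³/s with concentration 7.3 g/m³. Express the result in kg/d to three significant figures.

Mass flux = Q·C = 1.69 m³/s × 7.3 g/m³ = 12.34 g/s.
= 12.34 g/s × 86.4 = 1066 kg/d.

1070 kg/d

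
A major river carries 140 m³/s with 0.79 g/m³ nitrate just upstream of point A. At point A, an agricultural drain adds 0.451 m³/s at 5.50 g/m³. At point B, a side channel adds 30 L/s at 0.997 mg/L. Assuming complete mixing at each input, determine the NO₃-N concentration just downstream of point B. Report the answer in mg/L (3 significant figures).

0.805 mg/L

After input A: C = (140·0.79 + 0.451·5.5) / 140.5 = 0.8051 mg/L.
30 L/s = 0.03 m³/s.
After input B: C = (140.5·0.8051 + 0.03·0.997) / 140.5 = 0.8052 mg/L.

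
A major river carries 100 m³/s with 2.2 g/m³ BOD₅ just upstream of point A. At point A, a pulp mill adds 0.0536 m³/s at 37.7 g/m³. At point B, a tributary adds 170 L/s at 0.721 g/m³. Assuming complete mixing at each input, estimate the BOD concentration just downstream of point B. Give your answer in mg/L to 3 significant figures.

2.22 mg/L

After input A: C = (100·2.2 + 0.0536·37.7) / 100.1 = 2.219 mg/L.
170 L/s = 0.17 m³/s.
After input B: C = (100.1·2.219 + 0.17·0.721) / 100.2 = 2.216 mg/L.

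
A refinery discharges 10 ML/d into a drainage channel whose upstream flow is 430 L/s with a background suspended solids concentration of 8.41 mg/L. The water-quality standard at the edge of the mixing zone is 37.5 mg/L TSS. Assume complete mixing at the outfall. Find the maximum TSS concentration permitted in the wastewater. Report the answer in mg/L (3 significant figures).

146 mg/L

10 ML/d = 0.1157 m³/s.
430 L/s = 0.43 m³/s.
Mass balance: 37.5·0.5457 = 0.1157·Cₑ + 0.43·8.41.
Cₑ = (20.47 − 3.616) / 0.1157 = 145.6 mg/L.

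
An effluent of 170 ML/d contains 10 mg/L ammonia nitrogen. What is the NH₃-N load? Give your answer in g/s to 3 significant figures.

170 ML/d = 1.968 m³/s.
Mass flux = Q·C = 1.968 m³/s × 10 g/m³ = 19.68 g/s.

19.7 g/s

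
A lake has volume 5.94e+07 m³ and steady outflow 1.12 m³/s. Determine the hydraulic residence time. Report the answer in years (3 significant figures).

Q = 1.12 m³/s × 3.156e+07 s/yr = 3.534e+07 m³/yr.
Hydraulic residence time τ = V/Q = 5.94e+07/3.534e+07 = 1.681 yr.

1.68 yr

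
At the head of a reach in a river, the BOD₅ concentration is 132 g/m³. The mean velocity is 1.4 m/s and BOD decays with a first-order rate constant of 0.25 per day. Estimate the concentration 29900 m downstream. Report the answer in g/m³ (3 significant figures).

124 g/m³

Travel time t = 29900 m / 1.4 m/s = 2.99e+04/1.4 = 2.136e+04 s = 0.2472 d.
First-order decay: C = 132·exp(−0.25·0.2472) = 132·0.9401 = 124.1 g/m³.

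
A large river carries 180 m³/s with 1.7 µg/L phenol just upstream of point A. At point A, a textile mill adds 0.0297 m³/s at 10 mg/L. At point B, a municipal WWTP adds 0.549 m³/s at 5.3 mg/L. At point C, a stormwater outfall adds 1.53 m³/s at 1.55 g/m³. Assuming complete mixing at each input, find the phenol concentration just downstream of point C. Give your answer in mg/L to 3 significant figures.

0.0323 mg/L

1.7 µg/L = 0.0017 mg/L.
After input A: C = (180·0.0017 + 0.0297·10) / 180 = 0.003349 mg/L.
After input B: C = (180·0.003349 + 0.549·5.3) / 180.6 = 0.01945 mg/L.
After input C: C = (180.6·0.01945 + 1.53·1.55) / 182.1 = 0.03231 mg/L.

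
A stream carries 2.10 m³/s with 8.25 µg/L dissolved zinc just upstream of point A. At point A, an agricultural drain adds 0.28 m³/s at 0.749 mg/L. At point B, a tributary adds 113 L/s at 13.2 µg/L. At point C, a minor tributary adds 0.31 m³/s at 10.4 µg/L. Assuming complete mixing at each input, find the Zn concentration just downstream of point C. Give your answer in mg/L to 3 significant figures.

0.0827 mg/L

8.25 µg/L = 0.00825 mg/L.
After input A: C = (2.1·0.00825 + 0.28·0.749) / 2.38 = 0.0954 mg/L.
113 L/s = 0.113 m³/s.
13.2 µg/L = 0.0132 mg/L.
After input B: C = (2.38·0.0954 + 0.113·0.0132) / 2.493 = 0.09167 mg/L.
10.4 µg/L = 0.0104 mg/L.
After input C: C = (2.493·0.09167 + 0.31·0.0104) / 2.803 = 0.08268 mg/L.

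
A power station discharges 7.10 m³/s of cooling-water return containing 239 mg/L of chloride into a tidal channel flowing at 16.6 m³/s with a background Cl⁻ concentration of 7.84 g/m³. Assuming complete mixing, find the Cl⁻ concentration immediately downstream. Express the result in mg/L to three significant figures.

Conservation of mass across the mixing zone: C = (7.1·239 + 16.6·7.84) / (7.1 + 16.6) = 1827/23.7 = 77.09 mg/L.

77.1 mg/L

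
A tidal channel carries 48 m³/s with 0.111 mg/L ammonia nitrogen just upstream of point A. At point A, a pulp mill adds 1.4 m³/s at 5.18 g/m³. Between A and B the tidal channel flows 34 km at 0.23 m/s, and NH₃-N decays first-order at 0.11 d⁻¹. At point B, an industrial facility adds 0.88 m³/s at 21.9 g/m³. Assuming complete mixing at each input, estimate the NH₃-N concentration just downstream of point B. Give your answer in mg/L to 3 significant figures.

0.591 mg/L

After input A: C = (48·0.111 + 1.4·5.18) / 49.4 = 0.2547 mg/L.
Over the 34 km reach to input B (t = 1.478e+05 s = 1.711 d), decay gives C = 0.2547·exp(−0.11·1.711) = 0.211 mg/L.
After input B: C = (49.4·0.211 + 0.88·21.9) / 50.28 = 0.5906 mg/L.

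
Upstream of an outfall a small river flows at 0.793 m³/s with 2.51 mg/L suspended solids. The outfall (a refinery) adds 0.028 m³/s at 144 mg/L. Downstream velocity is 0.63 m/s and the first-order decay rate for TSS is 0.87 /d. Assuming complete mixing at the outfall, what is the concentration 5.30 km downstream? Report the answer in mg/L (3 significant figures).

After complete mixing, C₀ = (0.028·144 + 0.793·2.51) / 0.821 = 7.335 mg/L.
Travel time t = 5300 m / 0.63 m/s = 8413 s = 0.09737 d.
C = 7.335·exp(−0.87·0.09737) = 7.335·0.9188 = 6.74 mg/L.

6.74 mg/L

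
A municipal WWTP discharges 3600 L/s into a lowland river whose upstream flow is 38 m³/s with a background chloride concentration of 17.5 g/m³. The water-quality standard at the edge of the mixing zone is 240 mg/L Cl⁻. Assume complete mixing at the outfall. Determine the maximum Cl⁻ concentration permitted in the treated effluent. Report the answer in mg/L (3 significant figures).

2590 mg/L

3600 L/s = 3.6 m³/s.
Mass balance: 240·41.6 = 3.6·Cₑ + 38·17.5.
Cₑ = (9984 − 665) / 3.6 = 2589 mg/L.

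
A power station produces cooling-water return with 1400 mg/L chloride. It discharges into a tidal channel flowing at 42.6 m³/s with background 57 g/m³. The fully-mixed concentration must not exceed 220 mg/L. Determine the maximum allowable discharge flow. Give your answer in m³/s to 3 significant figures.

5.88 m³/s

Mass balance at complete mixing: C_std·(Q_w + Q_r) = Q_w·C_e + Q_r·C_b.
Rearranging, Q_w = Q_r·(C_std − C_b)/(C_e − C_std) = 42.6·(220 − 57) / (1400 − 220) = 5.885 m³/s.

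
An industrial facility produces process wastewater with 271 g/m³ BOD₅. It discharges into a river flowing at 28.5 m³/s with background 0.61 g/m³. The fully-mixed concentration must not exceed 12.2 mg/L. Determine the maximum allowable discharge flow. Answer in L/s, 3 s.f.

1280 L/s

Mass balance at complete mixing: C_std·(Q_w + Q_r) = Q_w·C_e + Q_r·C_b.
Rearranging, Q_w = Q_r·(C_std − C_b)/(C_e − C_std) = 28.5·(12.2 − 0.61) / (271 − 12.2) = 1.276 m³/s.
= 1276 L/s.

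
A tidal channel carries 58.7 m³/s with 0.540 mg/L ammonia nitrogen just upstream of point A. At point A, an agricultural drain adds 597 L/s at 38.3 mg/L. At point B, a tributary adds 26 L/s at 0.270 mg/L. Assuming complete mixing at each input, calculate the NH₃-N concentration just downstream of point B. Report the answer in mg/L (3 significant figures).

0.920 mg/L

597 L/s = 0.597 m³/s.
After input A: C = (58.7·0.54 + 0.597·38.3) / 59.3 = 0.9202 mg/L.
26 L/s = 0.026 m³/s.
After input B: C = (59.3·0.9202 + 0.026·0.27) / 59.32 = 0.9199 mg/L.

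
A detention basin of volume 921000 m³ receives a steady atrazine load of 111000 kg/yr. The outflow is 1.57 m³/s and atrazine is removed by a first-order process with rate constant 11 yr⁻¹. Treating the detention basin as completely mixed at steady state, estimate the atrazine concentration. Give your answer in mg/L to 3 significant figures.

Outflow Q = 1.57 m³/s × 3.156e+07 s/yr = 4.955e+07 m³/yr.
Steady-state CSTR mass balance: W = Q·C + k·V·C, so C = W/(Q + kV).
Q + kV = 4.955e+07 + 11·921000 = 5.968e+07 m³/yr.
C = 111000/5.968e+07 = 0.00186 kg/m³ = 1.86 mg/L.

1.86 mg/L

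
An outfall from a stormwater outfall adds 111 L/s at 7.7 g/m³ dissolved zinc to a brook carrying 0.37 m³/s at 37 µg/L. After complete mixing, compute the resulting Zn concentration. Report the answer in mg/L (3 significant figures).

111 L/s = 0.111 m³/s.
37 µg/L = 0.037 mg/L.
Flow-weighted mixing gives C = (0.111·7.7 + 0.37·0.037) / (0.111 + 0.37) = 0.8684/0.481 = 1.805 mg/L.

1.81 mg/L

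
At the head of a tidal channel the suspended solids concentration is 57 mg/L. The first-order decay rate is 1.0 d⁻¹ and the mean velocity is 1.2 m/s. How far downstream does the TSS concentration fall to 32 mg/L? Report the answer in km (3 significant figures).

59.9 km

From C = C₀·e^(−kt), t = ln(C₀/C)/k = ln(57/32)/1.0 = 0.5773/1.0 = 0.5773 d.
Distance = v·t = 1.2 m/s × 4.988e+04 s = 5.986e+04 m = 59.86 km.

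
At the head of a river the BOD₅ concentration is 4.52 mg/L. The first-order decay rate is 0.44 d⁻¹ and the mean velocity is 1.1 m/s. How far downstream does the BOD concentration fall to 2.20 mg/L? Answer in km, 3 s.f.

From C = C₀·e^(−kt), t = ln(C₀/C)/k = ln(4.52/2.20)/0.44 = 0.7201/0.44 = 1.636 d.
Distance = v·t = 1.1 m/s × 1.414e+05 s = 1.555e+05 m = 155.5 km.

156 km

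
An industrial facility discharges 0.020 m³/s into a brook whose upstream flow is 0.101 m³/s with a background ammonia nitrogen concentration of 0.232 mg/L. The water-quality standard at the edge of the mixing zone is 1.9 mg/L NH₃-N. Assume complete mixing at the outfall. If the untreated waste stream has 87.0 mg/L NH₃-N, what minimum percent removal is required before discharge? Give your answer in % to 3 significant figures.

88.1 %

Mass balance: 1.9·0.121 = 0.02·Cₑ + 0.101·0.232.
Cₑ = (0.2299 − 0.02343) / 0.02 = 10.32 mg/L.
Required removal = 1 − 10.32/87.0 = 88.13 %.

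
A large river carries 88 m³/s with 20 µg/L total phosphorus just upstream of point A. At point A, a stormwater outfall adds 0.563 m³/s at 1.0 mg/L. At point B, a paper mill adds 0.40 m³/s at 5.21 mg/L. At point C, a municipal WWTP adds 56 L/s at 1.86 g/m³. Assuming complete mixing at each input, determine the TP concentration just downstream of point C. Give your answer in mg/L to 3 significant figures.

20 µg/L = 0.02 mg/L.
After input A: C = (88·0.02 + 0.563·1) / 88.56 = 0.02623 mg/L.
After input B: C = (88.56·0.02623 + 0.4·5.21) / 88.96 = 0.04954 mg/L.
56 L/s = 0.056 m³/s.
After input C: C = (88.96·0.04954 + 0.056·1.86) / 89.02 = 0.05068 mg/L.

0.0507 mg/L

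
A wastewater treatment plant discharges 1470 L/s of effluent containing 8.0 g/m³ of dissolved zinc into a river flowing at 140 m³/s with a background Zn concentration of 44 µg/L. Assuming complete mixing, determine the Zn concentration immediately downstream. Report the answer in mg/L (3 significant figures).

1470 L/s = 1.47 m³/s.
44 µg/L = 0.044 mg/L.
Flow-weighted mixing gives C = (1.47·8 + 140·0.044) / (1.47 + 140) = 17.92/141.5 = 0.1267 mg/L.

0.127 mg/L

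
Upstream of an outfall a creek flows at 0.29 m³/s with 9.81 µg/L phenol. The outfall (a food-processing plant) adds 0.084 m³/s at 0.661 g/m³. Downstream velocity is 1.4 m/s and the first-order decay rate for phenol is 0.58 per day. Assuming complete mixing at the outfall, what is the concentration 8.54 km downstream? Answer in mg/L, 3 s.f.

9.81 µg/L = 0.00981 mg/L.
After complete mixing, C₀ = (0.084·0.661 + 0.29·0.00981) / 0.374 = 0.1561 mg/L.
Travel time t = 8540 m / 1.4 m/s = 6100 s = 0.0706 d.
C = 0.1561·exp(−0.58·0.0706) = 0.1561·0.9599 = 0.1498 mg/L.

0.150 mg/L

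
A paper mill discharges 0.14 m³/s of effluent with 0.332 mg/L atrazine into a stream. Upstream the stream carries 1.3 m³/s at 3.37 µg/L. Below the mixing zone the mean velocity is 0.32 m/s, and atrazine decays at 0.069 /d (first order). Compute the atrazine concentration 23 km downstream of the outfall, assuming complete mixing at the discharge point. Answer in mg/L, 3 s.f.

3.37 µg/L = 0.00337 mg/L.
After complete mixing, C₀ = (0.14·0.332 + 1.3·0.00337) / 1.44 = 0.03532 mg/L.
Travel time t = 2.3e+04 m / 0.32 m/s = 7.188e+04 s = 0.8319 d.
C = 0.03532·exp(−0.069·0.8319) = 0.03532·0.9442 = 0.03335 mg/L.

0.0333 mg/L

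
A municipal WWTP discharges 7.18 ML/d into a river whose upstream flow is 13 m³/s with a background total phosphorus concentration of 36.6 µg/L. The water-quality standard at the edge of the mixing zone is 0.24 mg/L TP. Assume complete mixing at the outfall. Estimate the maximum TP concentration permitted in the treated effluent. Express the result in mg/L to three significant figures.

7.18 ML/d = 0.0831 m³/s.
36.6 µg/L = 0.0366 mg/L.
Mass balance: 0.24·13.08 = 0.0831·Cₑ + 13·0.0366.
Cₑ = (3.14 − 0.4758) / 0.0831 = 32.06 mg/L.

32.1 mg/L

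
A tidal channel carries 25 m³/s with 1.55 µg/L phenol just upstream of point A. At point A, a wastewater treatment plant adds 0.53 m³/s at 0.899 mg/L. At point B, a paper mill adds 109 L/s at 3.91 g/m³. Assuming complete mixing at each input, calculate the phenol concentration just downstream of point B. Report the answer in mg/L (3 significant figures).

1.55 µg/L = 0.00155 mg/L.
After input A: C = (25·0.00155 + 0.53·0.899) / 25.53 = 0.02018 mg/L.
109 L/s = 0.109 m³/s.
After input B: C = (25.53·0.02018 + 0.109·3.91) / 25.64 = 0.03672 mg/L.

0.0367 mg/L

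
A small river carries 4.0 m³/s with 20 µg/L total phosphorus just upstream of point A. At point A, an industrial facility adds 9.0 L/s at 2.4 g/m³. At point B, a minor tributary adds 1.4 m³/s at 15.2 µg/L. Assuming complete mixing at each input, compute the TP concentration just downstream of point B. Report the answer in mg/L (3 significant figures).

20 µg/L = 0.02 mg/L.
9.0 L/s = 0.009 m³/s.
After input A: C = (4·0.02 + 0.009·2.4) / 4.009 = 0.02534 mg/L.
15.2 µg/L = 0.0152 mg/L.
After input B: C = (4.009·0.02534 + 1.4·0.0152) / 5.409 = 0.02272 mg/L.

0.0227 mg/L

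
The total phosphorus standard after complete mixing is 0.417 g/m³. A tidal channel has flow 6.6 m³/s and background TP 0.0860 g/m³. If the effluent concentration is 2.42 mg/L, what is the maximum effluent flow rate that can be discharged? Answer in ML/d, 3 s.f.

94.2 ML/d

Mass balance at complete mixing: C_std·(Q_w + Q_r) = Q_w·C_e + Q_r·C_b.
Rearranging, Q_w = Q_r·(C_std − C_b)/(C_e − C_std) = 6.6·(0.417 − 0.086) / (2.42 − 0.417) = 1.091 m³/s.
= 94.23 ML/d.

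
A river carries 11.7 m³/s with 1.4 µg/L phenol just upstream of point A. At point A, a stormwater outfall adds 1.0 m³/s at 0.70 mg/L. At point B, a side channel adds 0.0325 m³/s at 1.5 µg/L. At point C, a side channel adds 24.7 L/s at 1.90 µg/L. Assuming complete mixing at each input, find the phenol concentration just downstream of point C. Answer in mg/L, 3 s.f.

1.4 µg/L = 0.0014 mg/L.
After input A: C = (11.7·0.0014 + 1·0.7) / 12.7 = 0.05641 mg/L.
1.5 µg/L = 0.0015 mg/L.
After input B: C = (12.7·0.05641 + 0.0325·0.0015) / 12.73 = 0.05627 mg/L.
24.7 L/s = 0.0247 m³/s.
1.90 µg/L = 0.0019 mg/L.
After input C: C = (12.73·0.05627 + 0.0247·0.0019) / 12.76 = 0.05616 mg/L.

0.0562 mg/L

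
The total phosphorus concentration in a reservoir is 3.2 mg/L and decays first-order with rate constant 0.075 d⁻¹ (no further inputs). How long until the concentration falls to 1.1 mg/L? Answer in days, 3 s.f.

t = ln(C₀/C)/k = ln(3.2/1.1)/0.075 = 1.068/0.075 = 14.24 d.

14.2 d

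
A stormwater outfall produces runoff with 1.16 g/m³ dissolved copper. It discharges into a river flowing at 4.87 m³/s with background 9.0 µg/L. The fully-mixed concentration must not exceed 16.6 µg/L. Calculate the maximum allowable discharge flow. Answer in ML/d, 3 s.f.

2.80 ML/d

9.0 µg/L = 0.009 mg/L.
16.6 µg/L = 0.0166 mg/L.
Mass balance at complete mixing: C_std·(Q_w + Q_r) = Q_w·C_e + Q_r·C_b.
Rearranging, Q_w = Q_r·(C_std − C_b)/(C_e − C_std) = 4.87·(0.0166 − 0.009) / (1.16 − 0.0166) = 0.03237 m³/s.
= 2.797 ML/d.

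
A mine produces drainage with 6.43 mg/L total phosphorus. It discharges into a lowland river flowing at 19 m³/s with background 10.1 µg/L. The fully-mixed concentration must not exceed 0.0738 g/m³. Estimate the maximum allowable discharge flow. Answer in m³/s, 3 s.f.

10.1 µg/L = 0.0101 mg/L.
Mass balance at complete mixing: C_std·(Q_w + Q_r) = Q_w·C_e + Q_r·C_b.
Rearranging, Q_w = Q_r·(C_std − C_b)/(C_e − C_std) = 19·(0.0738 − 0.0101) / (6.43 − 0.0738) = 0.1904 m³/s.

0.190 m³/s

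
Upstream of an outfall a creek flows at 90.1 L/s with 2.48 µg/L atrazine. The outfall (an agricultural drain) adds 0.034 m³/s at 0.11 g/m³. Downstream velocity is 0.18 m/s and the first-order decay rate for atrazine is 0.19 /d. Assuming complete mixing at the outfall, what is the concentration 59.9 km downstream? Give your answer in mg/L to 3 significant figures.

0.0154 mg/L

90.1 L/s = 0.0901 m³/s.
2.48 µg/L = 0.00248 mg/L.
After complete mixing, C₀ = (0.034·0.11 + 0.0901·0.00248) / 0.1241 = 0.03194 mg/L.
Travel time t = 5.99e+04 m / 0.18 m/s = 3.328e+05 s = 3.852 d.
C = 0.03194·exp(−0.19·3.852) = 0.03194·0.481 = 0.01536 mg/L.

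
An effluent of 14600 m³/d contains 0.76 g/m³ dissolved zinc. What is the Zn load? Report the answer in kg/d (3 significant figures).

11.1 kg/d

14600 m³/d = 0.169 m³/s.
Mass flux = Q·C = 0.169 m³/s × 0.76 g/m³ = 0.1284 g/s.
= 0.1284 g/s × 86.4 = 11.1 kg/d.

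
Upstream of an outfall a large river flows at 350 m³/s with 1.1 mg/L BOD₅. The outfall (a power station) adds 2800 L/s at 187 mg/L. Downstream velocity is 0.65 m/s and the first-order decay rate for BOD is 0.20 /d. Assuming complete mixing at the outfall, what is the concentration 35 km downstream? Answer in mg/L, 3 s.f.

2.27 mg/L

2800 L/s = 2.8 m³/s.
After complete mixing, C₀ = (2.8·187 + 350·1.1) / 352.8 = 2.575 mg/L.
Travel time t = 3.5e+04 m / 0.65 m/s = 5.385e+04 s = 0.6232 d.
C = 2.575·exp(−0.20·0.6232) = 2.575·0.8828 = 2.274 mg/L.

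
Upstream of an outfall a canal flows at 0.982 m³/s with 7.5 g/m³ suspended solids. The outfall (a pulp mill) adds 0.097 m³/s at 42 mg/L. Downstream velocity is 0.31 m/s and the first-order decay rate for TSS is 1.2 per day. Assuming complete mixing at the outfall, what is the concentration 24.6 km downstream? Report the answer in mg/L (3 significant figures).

After complete mixing, C₀ = (0.097·42 + 0.982·7.5) / 1.079 = 10.6 mg/L.
Travel time t = 2.46e+04 m / 0.31 m/s = 7.935e+04 s = 0.9185 d.
C = 10.6·exp(−1.2·0.9185) = 10.6·0.3322 = 3.521 mg/L.

3.52 mg/L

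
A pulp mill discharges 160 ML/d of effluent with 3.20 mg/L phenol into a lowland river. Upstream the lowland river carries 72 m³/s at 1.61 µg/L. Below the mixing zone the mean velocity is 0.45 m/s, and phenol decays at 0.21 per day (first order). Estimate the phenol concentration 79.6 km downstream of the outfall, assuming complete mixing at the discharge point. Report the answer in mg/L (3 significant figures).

0.0532 mg/L

160 ML/d = 1.852 m³/s.
1.61 µg/L = 0.00161 mg/L.
After complete mixing, C₀ = (1.852·3.2 + 72·0.00161) / 73.85 = 0.08181 mg/L.
Travel time t = 7.96e+04 m / 0.45 m/s = 1.769e+05 s = 2.047 d.
C = 0.08181·exp(−0.21·2.047) = 0.08181·0.6505 = 0.05322 mg/L.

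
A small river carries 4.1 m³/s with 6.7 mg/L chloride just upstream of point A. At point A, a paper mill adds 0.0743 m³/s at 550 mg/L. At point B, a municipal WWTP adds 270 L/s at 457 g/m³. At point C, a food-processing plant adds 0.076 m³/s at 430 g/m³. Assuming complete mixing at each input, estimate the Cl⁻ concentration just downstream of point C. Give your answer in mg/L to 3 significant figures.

After input A: C = (4.1·6.7 + 0.0743·550) / 4.174 = 16.37 mg/L.
270 L/s = 0.27 m³/s.
After input B: C = (4.174·16.37 + 0.27·457) / 4.444 = 43.14 mg/L.
After input C: C = (4.444·43.14 + 0.076·430) / 4.52 = 49.64 mg/L.

49.6 mg/L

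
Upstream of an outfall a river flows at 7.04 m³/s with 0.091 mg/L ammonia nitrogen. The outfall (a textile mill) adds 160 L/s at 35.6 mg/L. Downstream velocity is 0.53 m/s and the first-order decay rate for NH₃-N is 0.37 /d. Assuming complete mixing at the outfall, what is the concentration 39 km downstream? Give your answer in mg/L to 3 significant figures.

160 L/s = 0.16 m³/s.
After complete mixing, C₀ = (0.16·35.6 + 7.04·0.091) / 7.2 = 0.8801 mg/L.
Travel time t = 3.9e+04 m / 0.53 m/s = 7.358e+04 s = 0.8517 d.
C = 0.8801·exp(−0.37·0.8517) = 0.8801·0.7297 = 0.6422 mg/L.

0.642 mg/L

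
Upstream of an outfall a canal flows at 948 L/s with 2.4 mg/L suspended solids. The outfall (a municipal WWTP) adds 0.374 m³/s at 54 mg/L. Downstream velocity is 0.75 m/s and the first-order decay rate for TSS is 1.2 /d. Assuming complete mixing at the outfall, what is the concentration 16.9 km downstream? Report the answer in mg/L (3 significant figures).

948 L/s = 0.948 m³/s.
After complete mixing, C₀ = (0.374·54 + 0.948·2.4) / 1.322 = 17 mg/L.
Travel time t = 1.69e+04 m / 0.75 m/s = 2.253e+04 s = 0.2608 d.
C = 17·exp(−1.2·0.2608) = 17·0.7313 = 12.43 mg/L.

12.4 mg/L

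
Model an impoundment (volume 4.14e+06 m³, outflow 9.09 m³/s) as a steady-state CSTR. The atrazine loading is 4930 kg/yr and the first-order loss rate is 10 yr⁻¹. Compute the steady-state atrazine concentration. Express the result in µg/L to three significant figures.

15.0 µg/L

Outflow Q = 9.09 m³/s × 3.156e+07 s/yr = 2.869e+08 m³/yr.
Steady-state CSTR mass balance: W = Q·C + k·V·C, so C = W/(Q + kV).
Q + kV = 2.869e+08 + 10·4.14e+06 = 3.283e+08 m³/yr.
C = 4930/3.283e+08 = 1.502e-05 kg/m³ = 0.01502 mg/L = 15.02 µg/L.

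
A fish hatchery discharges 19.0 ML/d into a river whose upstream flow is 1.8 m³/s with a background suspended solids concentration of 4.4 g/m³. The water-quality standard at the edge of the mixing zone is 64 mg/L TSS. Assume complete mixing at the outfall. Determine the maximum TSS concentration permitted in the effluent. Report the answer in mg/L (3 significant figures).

552 mg/L

19.0 ML/d = 0.2199 m³/s.
Mass balance: 64·2.02 = 0.2199·Cₑ + 1.8·4.4.
Cₑ = (129.3 − 7.92) / 0.2199 = 551.8 mg/L.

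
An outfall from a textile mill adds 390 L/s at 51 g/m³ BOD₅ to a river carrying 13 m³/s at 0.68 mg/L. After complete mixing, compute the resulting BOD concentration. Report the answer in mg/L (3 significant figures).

390 L/s = 0.39 m³/s.
By mass balance at complete mixing, C = (0.39·51 + 13·0.68) / (0.39 + 13) = 28.73/13.39 = 2.146 mg/L.

2.15 mg/L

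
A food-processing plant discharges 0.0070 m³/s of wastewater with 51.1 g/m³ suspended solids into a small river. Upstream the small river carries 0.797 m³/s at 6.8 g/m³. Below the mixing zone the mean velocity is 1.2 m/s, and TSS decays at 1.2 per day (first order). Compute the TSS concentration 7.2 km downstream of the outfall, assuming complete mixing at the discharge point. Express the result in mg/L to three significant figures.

6.61 mg/L

After complete mixing, C₀ = (0.007·51.1 + 0.797·6.8) / 0.804 = 7.186 mg/L.
Travel time t = 7200 m / 1.2 m/s = 6000 s = 0.06944 d.
C = 7.186·exp(−1.2·0.06944) = 7.186·0.92 = 6.611 mg/L.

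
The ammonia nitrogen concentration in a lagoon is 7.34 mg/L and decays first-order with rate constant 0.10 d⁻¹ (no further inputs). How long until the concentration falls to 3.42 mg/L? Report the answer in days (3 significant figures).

t = ln(C₀/C)/k = ln(7.34/3.42)/0.10 = 0.7637/0.10 = 7.637 d.

7.64 d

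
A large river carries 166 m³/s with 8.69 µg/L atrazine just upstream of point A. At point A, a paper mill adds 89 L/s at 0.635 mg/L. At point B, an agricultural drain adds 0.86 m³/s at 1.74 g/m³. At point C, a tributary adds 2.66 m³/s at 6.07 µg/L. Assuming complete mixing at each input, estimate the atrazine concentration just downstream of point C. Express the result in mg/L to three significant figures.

0.0178 mg/L

8.69 µg/L = 0.00869 mg/L.
89 L/s = 0.089 m³/s.
After input A: C = (166·0.00869 + 0.089·0.635) / 166.1 = 0.009026 mg/L.
After input B: C = (166.1·0.009026 + 0.86·1.74) / 166.9 = 0.01794 mg/L.
6.07 µg/L = 0.00607 mg/L.
After input C: C = (166.9·0.01794 + 2.66·0.00607) / 169.6 = 0.01776 mg/L.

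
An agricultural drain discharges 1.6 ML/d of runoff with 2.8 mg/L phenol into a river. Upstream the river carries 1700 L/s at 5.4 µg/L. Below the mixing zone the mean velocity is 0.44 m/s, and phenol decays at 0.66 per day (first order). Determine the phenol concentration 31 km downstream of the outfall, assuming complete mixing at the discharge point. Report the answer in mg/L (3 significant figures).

1.6 ML/d = 0.01852 m³/s.
1700 L/s = 1.7 m³/s.
5.4 µg/L = 0.0054 mg/L.
After complete mixing, C₀ = (0.01852·2.8 + 1.7·0.0054) / 1.719 = 0.03551 mg/L.
Travel time t = 3.1e+04 m / 0.44 m/s = 7.045e+04 s = 0.8154 d.
C = 0.03551·exp(−0.66·0.8154) = 0.03551·0.5838 = 0.02073 mg/L.

0.0207 mg/L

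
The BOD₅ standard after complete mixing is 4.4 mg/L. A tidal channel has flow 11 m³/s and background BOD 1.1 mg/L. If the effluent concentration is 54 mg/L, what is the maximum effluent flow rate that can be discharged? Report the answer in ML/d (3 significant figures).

63.2 ML/d

Mass balance at complete mixing: C_std·(Q_w + Q_r) = Q_w·C_e + Q_r·C_b.
Rearranging, Q_w = Q_r·(C_std − C_b)/(C_e − C_std) = 11·(4.4 − 1.1) / (54 − 4.4) = 0.7319 m³/s.
= 63.23 ML/d.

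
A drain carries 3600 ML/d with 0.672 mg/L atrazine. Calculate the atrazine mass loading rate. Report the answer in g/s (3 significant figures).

28.0 g/s

3600 ML/d = 41.67 m³/s.
Mass flux = Q·C = 41.67 m³/s × 0.672 g/m³ = 28 g/s.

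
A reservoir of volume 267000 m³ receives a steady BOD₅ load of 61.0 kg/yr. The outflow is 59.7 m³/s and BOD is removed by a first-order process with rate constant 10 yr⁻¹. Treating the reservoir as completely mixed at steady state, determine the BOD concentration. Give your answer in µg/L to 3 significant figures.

Outflow Q = 59.7 m³/s × 3.156e+07 s/yr = 1.884e+09 m³/yr.
Steady-state CSTR mass balance: W = Q·C + k·V·C, so C = W/(Q + kV).
Q + kV = 1.884e+09 + 10·267000 = 1.887e+09 m³/yr.
C = 61.0/1.887e+09 = 3.233e-08 kg/m³ = 3.233e-05 mg/L = 0.03233 µg/L.

0.0323 µg/L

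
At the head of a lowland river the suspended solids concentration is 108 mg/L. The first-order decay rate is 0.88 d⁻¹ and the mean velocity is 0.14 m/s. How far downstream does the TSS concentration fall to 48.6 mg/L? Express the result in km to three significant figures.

From C = C₀·e^(−kt), t = ln(C₀/C)/k = ln(108/48.6)/0.88 = 0.7985/0.88 = 0.9074 d.
Distance = v·t = 0.14 m/s × 7.84e+04 s = 1.098e+04 m = 10.98 km.

11.0 km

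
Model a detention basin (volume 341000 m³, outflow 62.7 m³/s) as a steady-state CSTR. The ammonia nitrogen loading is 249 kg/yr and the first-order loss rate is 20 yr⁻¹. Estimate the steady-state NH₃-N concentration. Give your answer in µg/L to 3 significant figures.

0.125 µg/L

Outflow Q = 62.7 m³/s × 3.156e+07 s/yr = 1.979e+09 m³/yr.
Steady-state CSTR mass balance: W = Q·C + k·V·C, so C = W/(Q + kV).
Q + kV = 1.979e+09 + 20·341000 = 1.985e+09 m³/yr.
C = 249/1.985e+09 = 1.254e-07 kg/m³ = 0.0001254 mg/L = 0.1254 µg/L.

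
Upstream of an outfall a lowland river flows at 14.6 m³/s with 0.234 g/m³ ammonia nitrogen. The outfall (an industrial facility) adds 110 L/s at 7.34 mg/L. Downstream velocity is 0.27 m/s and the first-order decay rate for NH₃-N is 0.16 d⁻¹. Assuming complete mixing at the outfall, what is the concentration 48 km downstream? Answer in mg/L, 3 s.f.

0.207 mg/L

110 L/s = 0.11 m³/s.
After complete mixing, C₀ = (0.11·7.34 + 14.6·0.234) / 14.71 = 0.2871 mg/L.
Travel time t = 4.8e+04 m / 0.27 m/s = 1.778e+05 s = 2.058 d.
C = 0.2871·exp(−0.16·2.058) = 0.2871·0.7195 = 0.2066 mg/L.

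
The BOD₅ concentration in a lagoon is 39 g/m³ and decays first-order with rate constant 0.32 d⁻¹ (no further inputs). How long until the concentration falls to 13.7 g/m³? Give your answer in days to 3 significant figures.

3.27 d

t = ln(C₀/C)/k = ln(39/13.7)/0.32 = 1.046/0.32 = 3.269 d.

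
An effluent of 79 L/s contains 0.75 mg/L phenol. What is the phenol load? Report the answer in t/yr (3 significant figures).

1.87 t/yr

79 L/s = 0.079 m³/s.
Mass flux = Q·C = 0.079 m³/s × 0.75 g/m³ = 0.05925 g/s.
= 0.05925 g/s × 31.56 = 1.87 t/yr.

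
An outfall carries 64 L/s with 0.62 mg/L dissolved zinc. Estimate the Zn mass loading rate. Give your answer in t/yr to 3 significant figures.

64 L/s = 0.064 m³/s.
Mass flux = Q·C = 0.064 m³/s × 0.62 g/m³ = 0.03968 g/s.
= 0.03968 g/s × 31.56 = 1.252 t/yr.

1.25 t/yr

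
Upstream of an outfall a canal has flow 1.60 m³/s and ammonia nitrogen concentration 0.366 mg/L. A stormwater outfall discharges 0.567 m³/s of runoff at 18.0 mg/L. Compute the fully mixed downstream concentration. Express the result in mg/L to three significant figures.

By mass balance at complete mixing, C = (0.567·18 + 1.6·0.366) / (0.567 + 1.6) = 10.79/2.167 = 4.98 mg/L.

4.98 mg/L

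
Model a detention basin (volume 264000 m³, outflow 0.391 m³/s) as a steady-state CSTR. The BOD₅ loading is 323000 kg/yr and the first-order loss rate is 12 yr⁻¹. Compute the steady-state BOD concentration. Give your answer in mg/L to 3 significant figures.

Outflow Q = 0.391 m³/s × 3.156e+07 s/yr = 1.234e+07 m³/yr.
Steady-state CSTR mass balance: W = Q·C + k·V·C, so C = W/(Q + kV).
Q + kV = 1.234e+07 + 12·264000 = 1.551e+07 m³/yr.
C = 323000/1.551e+07 = 0.02083 kg/m³ = 20.83 mg/L.

20.8 mg/L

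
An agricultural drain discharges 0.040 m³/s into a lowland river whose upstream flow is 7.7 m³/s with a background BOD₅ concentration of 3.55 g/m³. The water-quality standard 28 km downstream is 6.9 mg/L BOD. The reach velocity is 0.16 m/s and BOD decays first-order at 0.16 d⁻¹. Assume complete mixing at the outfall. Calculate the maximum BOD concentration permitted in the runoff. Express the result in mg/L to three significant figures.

Travel time to the compliance point: t = 2.8e+04/0.16 = 1.75e+05 s = 2.025 d; decay factor exp(−0.16·2.025) = 0.7232.
So the concentration just after mixing may be at most 6.9/0.7232 = 9.541 mg/L.
Mass balance: 9.541·7.74 = 0.04·Cₑ + 7.7·3.55.
Cₑ = (73.85 − 27.34) / 0.04 = 1163 mg/L.

1160 mg/L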